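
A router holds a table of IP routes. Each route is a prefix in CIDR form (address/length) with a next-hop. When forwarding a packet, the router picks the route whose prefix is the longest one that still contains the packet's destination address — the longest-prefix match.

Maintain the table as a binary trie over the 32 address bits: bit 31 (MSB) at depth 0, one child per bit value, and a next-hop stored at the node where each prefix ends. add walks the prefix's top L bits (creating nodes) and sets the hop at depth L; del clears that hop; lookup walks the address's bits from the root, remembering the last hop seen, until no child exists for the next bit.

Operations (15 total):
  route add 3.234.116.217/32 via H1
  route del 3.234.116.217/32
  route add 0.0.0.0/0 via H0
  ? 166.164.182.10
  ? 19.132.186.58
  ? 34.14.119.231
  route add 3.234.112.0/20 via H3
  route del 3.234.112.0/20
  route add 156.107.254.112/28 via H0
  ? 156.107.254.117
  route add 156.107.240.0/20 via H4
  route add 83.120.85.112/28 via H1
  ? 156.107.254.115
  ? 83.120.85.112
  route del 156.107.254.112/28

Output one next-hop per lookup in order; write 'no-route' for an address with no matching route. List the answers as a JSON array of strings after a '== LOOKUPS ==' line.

Apply in order:
  add 3.234.116.217/32 -> H1 at depth 32
  del 3.234.116.217/32 (clear depth 32)
  add 0.0.0.0/0 -> H0 at depth 0
  lookup 166.164.182.10: bits ε walk d0:H0 -> H0
  lookup 19.132.186.58: bits 000 walk d0:H0→d1:-→d2:-→d3:- -> H0
  lookup 34.14.119.231: bits 00 walk d0:H0→d1:-→d2:- -> H0
  add 3.234.112.0/20 -> H3 at depth 20
  del 3.234.112.0/20 (clear depth 20)
  add 156.107.254.112/28 -> H0 at depth 28
  lookup 156.107.254.117: bits 1001110001101011111111100111 walk d0:H0→d1:-→d2:-→d3:-→d4:-→d5:-→d6:-→d7:-→d8:-→d9:-→d10:-→d11:-→d12:-→d13:-→d14:-→d15:-→d16:-→d17:-→d18:-→d19:-→d20:-→d21:-→d22:-→d23:-→d24:-→d25:-→d26:-→d27:-→d28:H0 -> H0
  add 156.107.240.0/20 -> H4 at depth 20
  add 83.120.85.112/28 -> H1 at depth 28
  lookup 156.107.254.115: bits 1001110001101011111111100111 walk d0:H0→d1:-→d2:-→d3:-→d4:-→d5:-→d6:-→d7:-→d8:-→d9:-→d10:-→d11:-→d12:-→d13:-→d14:-→d15:-→d16:-→d17:-→d18:-→d19:-→d20:H4→d21:-→d22:-→d23:-→d24:-→d25:-→d26:-→d27:-→d28:H0 -> H0
  lookup 83.120.85.112: bits 0101001101111000010101010111 walk d0:H0→d1:-→d2:-→d3:-→d4:-→d5:-→d6:-→d7:-→d8:-→d9:-→d10:-→d11:-→d12:-→d13:-→d14:-→d15:-→d16:-→d17:-→d18:-→d19:-→d20:-→d21:-→d22:-→d23:-→d24:-→d25:-→d26:-→d27:-→d28:H1 -> H1
  del 156.107.254.112/28 (clear depth 28)

== LOOKUPS ==
["H0","H0","H0","H0","H0","H1"]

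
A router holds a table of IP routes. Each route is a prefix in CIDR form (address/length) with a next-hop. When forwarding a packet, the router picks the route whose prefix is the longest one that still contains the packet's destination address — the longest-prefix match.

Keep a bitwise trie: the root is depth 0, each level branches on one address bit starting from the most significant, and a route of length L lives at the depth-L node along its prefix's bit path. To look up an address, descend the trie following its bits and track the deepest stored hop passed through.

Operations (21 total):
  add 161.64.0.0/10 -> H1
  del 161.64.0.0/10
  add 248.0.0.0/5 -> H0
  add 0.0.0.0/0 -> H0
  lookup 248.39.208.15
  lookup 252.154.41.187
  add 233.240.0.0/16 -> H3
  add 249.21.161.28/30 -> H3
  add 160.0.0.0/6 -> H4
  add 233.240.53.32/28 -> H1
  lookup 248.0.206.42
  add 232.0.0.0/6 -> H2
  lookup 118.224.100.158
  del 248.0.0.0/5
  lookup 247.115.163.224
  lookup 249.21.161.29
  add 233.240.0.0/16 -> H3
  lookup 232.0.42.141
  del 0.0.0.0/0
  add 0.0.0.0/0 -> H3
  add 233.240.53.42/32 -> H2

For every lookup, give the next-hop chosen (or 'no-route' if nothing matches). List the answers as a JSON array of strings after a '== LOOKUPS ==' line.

Process each operation:
  add 161.64.0.0/10 -> H1 at depth 10
  del 161.64.0.0/10 (clear depth 10)
  add 248.0.0.0/5 -> H0 at depth 5
  add 0.0.0.0/0 -> H0 at depth 0
  ? 248.39.208.15  path d0:H0→d1:-→d2:-→d3:-→d4:-→d5:H0  best=H0
  ? 252.154.41.187  path d0:H0→d1:-→d2:-→d3:-→d4:-→d5:H0  best=H0
  add 233.240.0.0/16 -> H3 at depth 16
  add 249.21.161.28/30 -> H3 at depth 30
  add 160.0.0.0/6 -> H4 at depth 6
  add 233.240.53.32/28 -> H1 at depth 28
  ? 248.0.206.42  path d0:H0→d1:-→d2:-→d3:-→d4:-→d5:H0→d6:-→d7:-  best=H0
  add 232.0.0.0/6 -> H2 at depth 6
  ? 118.224.100.158  path d0:H0  best=H0
  del 248.0.0.0/5 (clear depth 5)
  ? 247.115.163.224  path d0:H0→d1:-→d2:-→d3:-→d4:-  best=H0
  ? 249.21.161.29  path d0:H0→d1:-→d2:-→d3:-→d4:-→d5:-→d6:-→d7:-→d8:-→d9:-→d10:-→d11:-→d12:-→d13:-→d14:-→d15:-→d16:-→d17:-→d18:-→d19:-→d20:-→d21:-→d22:-→d23:-→d24:-→d25:-→d26:-→d27:-→d28:-→d29:-→d30:H3  best=H3
  add 233.240.0.0/16 -> H3 at depth 16
  ? 232.0.42.141  path d0:H0→d1:-→d2:-→d3:-→d4:-→d5:-→d6:H2→d7:-  best=H2
  del 0.0.0.0/0 (clear depth 0)
  add 0.0.0.0/0 -> H3 at depth 0
  add 233.240.53.42/32 -> H2 at depth 32

== LOOKUPS ==
["H0","H0","H0","H0","H0","H3","H2"]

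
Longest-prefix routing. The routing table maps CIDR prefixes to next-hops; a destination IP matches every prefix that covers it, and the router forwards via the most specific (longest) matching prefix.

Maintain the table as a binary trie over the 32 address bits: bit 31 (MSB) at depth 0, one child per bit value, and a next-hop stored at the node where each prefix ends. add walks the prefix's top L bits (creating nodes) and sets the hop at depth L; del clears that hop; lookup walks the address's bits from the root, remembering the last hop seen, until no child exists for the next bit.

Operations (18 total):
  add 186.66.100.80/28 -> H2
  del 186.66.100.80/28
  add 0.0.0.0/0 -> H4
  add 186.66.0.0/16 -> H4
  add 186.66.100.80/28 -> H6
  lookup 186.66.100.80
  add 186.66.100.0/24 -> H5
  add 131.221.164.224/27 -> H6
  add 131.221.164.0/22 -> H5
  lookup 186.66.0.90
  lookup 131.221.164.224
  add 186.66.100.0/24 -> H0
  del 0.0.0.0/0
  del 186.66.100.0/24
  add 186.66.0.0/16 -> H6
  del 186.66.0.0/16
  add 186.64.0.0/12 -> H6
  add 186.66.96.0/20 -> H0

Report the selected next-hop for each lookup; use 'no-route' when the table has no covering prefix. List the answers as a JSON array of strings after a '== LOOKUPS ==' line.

Apply in order:
  + 186.66.100.80/28 (H2) depth=28
  - 186.66.100.80/28 clear@28
  + 0.0.0.0/0 (H4) depth=0
  + 186.66.0.0/16 (H4) depth=16
  + 186.66.100.80/28 (H6) depth=28
  lookup 186.66.100.80: bits 1011101001000010011001000101 walk d0:H4→d1:-→d2:-→d3:-→d4:-→d5:-→d6:-→d7:-→d8:-→d9:-→d10:-→d11:-→d12:-→d13:-→d14:-→d15:-→d16:H4→d17:-→d18:-→d19:-→d20:-→d21:-→d22:-→d23:-→d24:-→d25:-→d26:-→d27:-→d28:H6 -> H6
  + 186.66.100.0/24 (H5) depth=24
  + 131.221.164.224/27 (H6) depth=27
  + 131.221.164.0/22 (H5) depth=22
  lookup 186.66.0.90: bits 10111010010000100 walk d0:H4→d1:-→d2:-→d3:-→d4:-→d5:-→d6:-→d7:-→d8:-→d9:-→d10:-→d11:-→d12:-→d13:-→d14:-→d15:-→d16:H4→d17:- -> H4
  lookup 131.221.164.224: bits 100000111101110110100100111 walk d0:H4→d1:-→d2:-→d3:-→d4:-→d5:-→d6:-→d7:-→d8:-→d9:-→d10:-→d11:-→d12:-→d13:-→d14:-→d15:-→d16:-→d17:-→d18:-→d19:-→d20:-→d21:-→d22:H5→d23:-→d24:-→d25:-→d26:-→d27:H6 -> H6
  + 186.66.100.0/24 (H0) depth=24
  - 0.0.0.0/0 clear@0
  - 186.66.100.0/24 clear@24
  + 186.66.0.0/16 (H6) depth=16
  - 186.66.0.0/16 clear@16
  + 186.64.0.0/12 (H6) depth=12
  + 186.66.96.0/20 (H0) depth=20

== LOOKUPS ==
["H6","H4","H6"]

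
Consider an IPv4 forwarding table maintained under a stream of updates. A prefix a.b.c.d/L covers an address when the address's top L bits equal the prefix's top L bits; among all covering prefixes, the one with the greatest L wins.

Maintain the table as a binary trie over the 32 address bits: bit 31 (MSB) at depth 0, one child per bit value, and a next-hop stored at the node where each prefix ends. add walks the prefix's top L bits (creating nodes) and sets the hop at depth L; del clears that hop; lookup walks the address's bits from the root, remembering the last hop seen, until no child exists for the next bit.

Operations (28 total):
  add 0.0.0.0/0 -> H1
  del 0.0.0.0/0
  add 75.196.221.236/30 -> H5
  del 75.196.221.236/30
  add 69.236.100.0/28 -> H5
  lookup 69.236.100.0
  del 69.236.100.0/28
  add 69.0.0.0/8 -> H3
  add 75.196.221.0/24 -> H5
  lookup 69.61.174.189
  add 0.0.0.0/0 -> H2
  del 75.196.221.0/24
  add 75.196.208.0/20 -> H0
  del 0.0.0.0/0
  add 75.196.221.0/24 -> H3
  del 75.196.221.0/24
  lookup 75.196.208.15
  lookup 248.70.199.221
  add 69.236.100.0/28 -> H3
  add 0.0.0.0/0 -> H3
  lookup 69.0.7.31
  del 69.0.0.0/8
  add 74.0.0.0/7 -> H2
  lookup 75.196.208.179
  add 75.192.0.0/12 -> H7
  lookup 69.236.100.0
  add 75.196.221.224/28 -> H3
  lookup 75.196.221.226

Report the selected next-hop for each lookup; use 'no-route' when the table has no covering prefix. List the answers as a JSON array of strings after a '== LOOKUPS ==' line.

Apply in order:
  + 0.0.0.0/0 (H1) depth=0
  del 0.0.0.0/0 (clear depth 0)
  + 75.196.221.236/30 (H5) depth=30
  del 75.196.221.236/30 (clear depth 30)
  + 69.236.100.0/28 (H5) depth=28
  ? 69.236.100.0  path d0:-→d1:-→d2:-→d3:-→d4:-→d5:-→d6:-→d7:-→d8:-→d9:-→d10:-→d11:-→d12:-→d13:-→d14:-→d15:-→d16:-→d17:-→d18:-→d19:-→d20:-→d21:-→d22:-→d23:-→d24:-→d25:-→d26:-→d27:-→d28:H5  best=H5
  del 69.236.100.0/28 (clear depth 28)
  + 69.0.0.0/8 (H3) depth=8
  + 75.196.221.0/24 (H5) depth=24
  ? 69.61.174.189  path d0:-→d1:-→d2:-→d3:-→d4:-→d5:-→d6:-→d7:-→d8:H3  best=H3
  + 0.0.0.0/0 (H2) depth=0
  del 75.196.221.0/24 (clear depth 24)
  + 75.196.208.0/20 (H0) depth=20
  del 0.0.0.0/0 (clear depth 0)
  + 75.196.221.0/24 (H3) depth=24
  del 75.196.221.0/24 (clear depth 24)
  ? 75.196.208.15  path d0:-→d1:-→d2:-→d3:-→d4:-→d5:-→d6:-→d7:-→d8:-→d9:-→d10:-→d11:-→d12:-→d13:-→d14:-→d15:-→d16:-→d17:-→d18:-→d19:-→d20:H0  best=H0
  ? 248.70.199.221  path d0:-  best=no-route
  + 69.236.100.0/28 (H3) depth=28
  + 0.0.0.0/0 (H3) depth=0
  ? 69.0.7.31  path d0:H3→d1:-→d2:-→d3:-→d4:-→d5:-→d6:-→d7:-→d8:H3  best=H3
  del 69.0.0.0/8 (clear depth 8)
  + 74.0.0.0/7 (H2) depth=7
  ? 75.196.208.179  path d0:H3→d1:-→d2:-→d3:-→d4:-→d5:-→d6:-→d7:H2→d8:-→d9:-→d10:-→d11:-→d12:-→d13:-→d14:-→d15:-→d16:-→d17:-→d18:-→d19:-→d20:H0  best=H0
  + 75.192.0.0/12 (H7) depth=12
  ? 69.236.100.0  path d0:H3→d1:-→d2:-→d3:-→d4:-→d5:-→d6:-→d7:-→d8:-→d9:-→d10:-→d11:-→d12:-→d13:-→d14:-→d15:-→d16:-→d17:-→d18:-→d19:-→d20:-→d21:-→d22:-→d23:-→d24:-→d25:-→d26:-→d27:-→d28:H3  best=H3
  + 75.196.221.224/28 (H3) depth=28
  ? 75.196.221.226  path d0:H3→d1:-→d2:-→d3:-→d4:-→d5:-→d6:-→d7:H2→d8:-→d9:-→d10:-→d11:-→d12:H7→d13:-→d14:-→d15:-→d16:-→d17:-→d18:-→d19:-→d20:H0→d21:-→d22:-→d23:-→d24:-→d25:-→d26:-→d27:-→d28:H3  best=H3

== LOOKUPS ==
["H5","H3","H0","no-route","H3","H0","H3","H3"]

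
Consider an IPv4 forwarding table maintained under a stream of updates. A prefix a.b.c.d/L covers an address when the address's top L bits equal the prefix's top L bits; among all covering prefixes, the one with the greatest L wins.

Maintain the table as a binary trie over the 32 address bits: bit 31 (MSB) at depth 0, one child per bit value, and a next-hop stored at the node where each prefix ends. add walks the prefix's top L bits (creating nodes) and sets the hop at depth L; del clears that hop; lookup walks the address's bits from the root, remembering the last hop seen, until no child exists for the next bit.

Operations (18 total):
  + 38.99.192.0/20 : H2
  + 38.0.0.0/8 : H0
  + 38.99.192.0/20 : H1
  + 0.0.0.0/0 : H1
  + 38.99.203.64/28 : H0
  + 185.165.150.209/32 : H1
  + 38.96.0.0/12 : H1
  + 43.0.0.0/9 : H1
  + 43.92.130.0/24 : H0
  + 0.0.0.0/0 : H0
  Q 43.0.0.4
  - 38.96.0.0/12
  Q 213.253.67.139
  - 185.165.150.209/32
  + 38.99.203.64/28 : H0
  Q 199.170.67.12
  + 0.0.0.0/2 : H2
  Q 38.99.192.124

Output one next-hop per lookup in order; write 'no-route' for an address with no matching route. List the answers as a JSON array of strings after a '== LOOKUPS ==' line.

Process each operation:
  add 38.99.192.0/20 -> H2 at depth 20
  add 38.0.0.0/8 -> H0 at depth 8
  add 38.99.192.0/20 -> H1 at depth 20
  add 0.0.0.0/0 -> H1 at depth 0
  add 38.99.203.64/28 -> H0 at depth 28
  add 185.165.150.209/32 -> H1 at depth 32
  add 38.96.0.0/12 -> H1 at depth 12
  add 43.0.0.0/9 -> H1 at depth 9
  add 43.92.130.0/24 -> H0 at depth 24
  add 0.0.0.0/0 -> H0 at depth 0
  Q 43.0.0.4: descend 001010110 ; hops seen [H0,H1] ; pick H1
  - 38.96.0.0/12 clear@12
  Q 213.253.67.139: descend 1 ; hops seen [H0] ; pick H0
  - 185.165.150.209/32 clear@32
  add 38.99.203.64/28 -> H0 at depth 28
  Q 199.170.67.12: descend 1 ; hops seen [H0] ; pick H0
  add 0.0.0.0/2 -> H2 at depth 2
  Q 38.99.192.124: descend 00100110011000111100 ; hops seen [H0,H2,H0,H1] ; pick H1

== LOOKUPS ==
["H1","H0","H0","H1"]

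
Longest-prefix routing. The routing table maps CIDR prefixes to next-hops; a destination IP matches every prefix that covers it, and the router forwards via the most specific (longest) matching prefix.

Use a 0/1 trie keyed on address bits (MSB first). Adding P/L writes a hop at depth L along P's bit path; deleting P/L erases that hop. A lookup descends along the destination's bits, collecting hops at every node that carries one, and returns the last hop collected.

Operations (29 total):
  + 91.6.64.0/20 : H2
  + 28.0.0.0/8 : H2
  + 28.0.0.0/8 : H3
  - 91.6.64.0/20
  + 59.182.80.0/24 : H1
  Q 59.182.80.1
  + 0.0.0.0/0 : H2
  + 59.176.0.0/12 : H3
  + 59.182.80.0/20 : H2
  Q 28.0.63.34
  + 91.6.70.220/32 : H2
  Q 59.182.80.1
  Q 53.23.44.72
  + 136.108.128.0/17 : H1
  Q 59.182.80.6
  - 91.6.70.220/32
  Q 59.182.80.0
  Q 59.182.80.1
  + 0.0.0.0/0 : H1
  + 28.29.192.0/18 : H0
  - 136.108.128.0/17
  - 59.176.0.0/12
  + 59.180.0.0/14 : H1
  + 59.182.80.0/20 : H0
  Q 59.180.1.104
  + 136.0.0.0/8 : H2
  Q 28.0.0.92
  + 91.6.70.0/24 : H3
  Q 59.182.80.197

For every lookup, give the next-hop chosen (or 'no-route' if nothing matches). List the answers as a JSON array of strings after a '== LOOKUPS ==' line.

Process each operation:
  add 91.6.64.0/20 -> H2 at depth 20
  add 28.0.0.0/8 -> H2 at depth 8
  add 28.0.0.0/8 -> H3 at depth 8
  del 91.6.64.0/20 (clear depth 20)
  add 59.182.80.0/24 -> H1 at depth 24
  Q 59.182.80.1: descend 001110111011011001010000 ; hops seen [H1] ; pick H1
  add 0.0.0.0/0 -> H2 at depth 0
  add 59.176.0.0/12 -> H3 at depth 12
  add 59.182.80.0/20 -> H2 at depth 20
  Q 28.0.63.34: descend 00011100 ; hops seen [H2,H3] ; pick H3
  add 91.6.70.220/32 -> H2 at depth 32
  Q 59.182.80.1: descend 001110111011011001010000 ; hops seen [H2,H3,H2,H1] ; pick H1
  Q 53.23.44.72: descend 0011 ; hops seen [H2] ; pick H2
  add 136.108.128.0/17 -> H1 at depth 17
  Q 59.182.80.6: descend 001110111011011001010000 ; hops seen [H2,H3,H2,H1] ; pick H1
  del 91.6.70.220/32 (clear depth 32)
  Q 59.182.80.0: descend 001110111011011001010000 ; hops seen [H2,H3,H2,H1] ; pick H1
  Q 59.182.80.1: descend 001110111011011001010000 ; hops seen [H2,H3,H2,H1] ; pick H1
  add 0.0.0.0/0 -> H1 at depth 0
  add 28.29.192.0/18 -> H0 at depth 18
  del 136.108.128.0/17 (clear depth 17)
  del 59.176.0.0/12 (clear depth 12)
  add 59.180.0.0/14 -> H1 at depth 14
  add 59.182.80.0/20 -> H0 at depth 20
  Q 59.180.1.104: descend 00111011101101 ; hops seen [H1,H1] ; pick H1
  add 136.0.0.0/8 -> H2 at depth 8
  Q 28.0.0.92: descend 00011100000 ; hops seen [H1,H3] ; pick H3
  add 91.6.70.0/24 -> H3 at depth 24
  Q 59.182.80.197: descend 001110111011011001010000 ; hops seen [H1,H1,H0,H1] ; pick H1

== LOOKUPS ==
["H1","H3","H1","H2","H1","H1","H1","H1","H3","H1"]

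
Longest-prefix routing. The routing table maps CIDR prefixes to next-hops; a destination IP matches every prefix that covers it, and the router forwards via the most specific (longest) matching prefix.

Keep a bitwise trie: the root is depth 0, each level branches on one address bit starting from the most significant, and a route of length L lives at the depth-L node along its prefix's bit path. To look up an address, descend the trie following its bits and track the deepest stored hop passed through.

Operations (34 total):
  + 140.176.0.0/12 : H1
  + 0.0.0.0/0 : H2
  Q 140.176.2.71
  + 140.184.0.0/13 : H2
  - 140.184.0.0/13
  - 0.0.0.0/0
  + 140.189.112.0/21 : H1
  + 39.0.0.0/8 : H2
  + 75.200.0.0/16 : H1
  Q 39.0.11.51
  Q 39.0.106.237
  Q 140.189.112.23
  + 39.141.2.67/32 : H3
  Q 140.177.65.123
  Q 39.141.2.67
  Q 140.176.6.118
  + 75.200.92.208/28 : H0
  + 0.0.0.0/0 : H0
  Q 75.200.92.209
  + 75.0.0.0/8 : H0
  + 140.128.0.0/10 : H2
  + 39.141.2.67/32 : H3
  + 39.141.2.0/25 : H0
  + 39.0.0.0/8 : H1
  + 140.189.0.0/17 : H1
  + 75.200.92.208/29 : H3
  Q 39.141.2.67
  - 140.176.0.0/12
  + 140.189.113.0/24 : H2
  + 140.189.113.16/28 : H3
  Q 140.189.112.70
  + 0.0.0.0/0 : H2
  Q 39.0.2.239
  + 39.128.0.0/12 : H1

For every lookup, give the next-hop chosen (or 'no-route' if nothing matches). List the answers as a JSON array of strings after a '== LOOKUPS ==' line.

Process each operation:
  add 140.176.0.0/12 -> H1 at depth 12
  add 0.0.0.0/0 -> H2 at depth 0
  ? 140.176.2.71  path d0:H2→d1:-→d2:-→d3:-→d4:-→d5:-→d6:-→d7:-→d8:-→d9:-→d10:-→d11:-→d12:H1  best=H1
  add 140.184.0.0/13 -> H2 at depth 13
  del 140.184.0.0/13 (clear depth 13)
  del 0.0.0.0/0 (clear depth 0)
  add 140.189.112.0/21 -> H1 at depth 21
  add 39.0.0.0/8 -> H2 at depth 8
  add 75.200.0.0/16 -> H1 at depth 16
  ? 39.0.11.51  path d0:-→d1:-→d2:-→d3:-→d4:-→d5:-→d6:-→d7:-→d8:H2  best=H2
  ? 39.0.106.237  path d0:-→d1:-→d2:-→d3:-→d4:-→d5:-→d6:-→d7:-→d8:H2  best=H2
  ? 140.189.112.23  path d0:-→d1:-→d2:-→d3:-→d4:-→d5:-→d6:-→d7:-→d8:-→d9:-→d10:-→d11:-→d12:H1→d13:-→d14:-→d15:-→d16:-→d17:-→d18:-→d19:-→d20:-→d21:H1  best=H1
  add 39.141.2.67/32 -> H3 at depth 32
  ? 140.177.65.123  path d0:-→d1:-→d2:-→d3:-→d4:-→d5:-→d6:-→d7:-→d8:-→d9:-→d10:-→d11:-→d12:H1  best=H1
  ? 39.141.2.67  path d0:-→d1:-→d2:-→d3:-→d4:-→d5:-→d6:-→d7:-→d8:H2→d9:-→d10:-→d11:-→d12:-→d13:-→d14:-→d15:-→d16:-→d17:-→d18:-→d19:-→d20:-→d21:-→d22:-→d23:-→d24:-→d25:-→d26:-→d27:-→d28:-→d29:-→d30:-→d31:-→d32:H3  best=H3
  ? 140.176.6.118  path d0:-→d1:-→d2:-→d3:-→d4:-→d5:-→d6:-→d7:-→d8:-→d9:-→d10:-→d11:-→d12:H1  best=H1
  add 75.200.92.208/28 -> H0 at depth 28
  add 0.0.0.0/0 -> H0 at depth 0
  ? 75.200.92.209  path d0:H0→d1:-→d2:-→d3:-→d4:-→d5:-→d6:-→d7:-→d8:-→d9:-→d10:-→d11:-→d12:-→d13:-→d14:-→d15:-→d16:H1→d17:-→d18:-→d19:-→d20:-→d21:-→d22:-→d23:-→d24:-→d25:-→d26:-→d27:-→d28:H0  best=H0
  add 75.0.0.0/8 -> H0 at depth 8
  add 140.128.0.0/10 -> H2 at depth 10
  add 39.141.2.67/32 -> H3 at depth 32
  add 39.141.2.0/25 -> H0 at depth 25
  add 39.0.0.0/8 -> H1 at depth 8
  add 140.189.0.0/17 -> H1 at depth 17
  add 75.200.92.208/29 -> H3 at depth 29
  ? 39.141.2.67  path d0:H0→d1:-→d2:-→d3:-→d4:-→d5:-→d6:-→d7:-→d8:H1→d9:-→d10:-→d11:-→d12:-→d13:-→d14:-→d15:-→d16:-→d17:-→d18:-→d19:-→d20:-→d21:-→d22:-→d23:-→d24:-→d25:H0→d26:-→d27:-→d28:-→d29:-→d30:-→d31:-→d32:H3  best=H3
  del 140.176.0.0/12 (clear depth 12)
  add 140.189.113.0/24 -> H2 at depth 24
  add 140.189.113.16/28 -> H3 at depth 28
  ? 140.189.112.70  path d0:H0→d1:-→d2:-→d3:-→d4:-→d5:-→d6:-→d7:-→d8:-→d9:-→d10:H2→d11:-→d12:-→d13:-→d14:-→d15:-→d16:-→d17:H1→d18:-→d19:-→d20:-→d21:H1→d22:-→d23:-  best=H1
  add 0.0.0.0/0 -> H2 at depth 0
  ? 39.0.2.239  path d0:H2→d1:-→d2:-→d3:-→d4:-→d5:-→d6:-→d7:-→d8:H1  best=H1
  add 39.128.0.0/12 -> H1 at depth 12

== LOOKUPS ==
["H1","H2","H2","H1","H1","H3","H1","H0","H3","H1","H1"]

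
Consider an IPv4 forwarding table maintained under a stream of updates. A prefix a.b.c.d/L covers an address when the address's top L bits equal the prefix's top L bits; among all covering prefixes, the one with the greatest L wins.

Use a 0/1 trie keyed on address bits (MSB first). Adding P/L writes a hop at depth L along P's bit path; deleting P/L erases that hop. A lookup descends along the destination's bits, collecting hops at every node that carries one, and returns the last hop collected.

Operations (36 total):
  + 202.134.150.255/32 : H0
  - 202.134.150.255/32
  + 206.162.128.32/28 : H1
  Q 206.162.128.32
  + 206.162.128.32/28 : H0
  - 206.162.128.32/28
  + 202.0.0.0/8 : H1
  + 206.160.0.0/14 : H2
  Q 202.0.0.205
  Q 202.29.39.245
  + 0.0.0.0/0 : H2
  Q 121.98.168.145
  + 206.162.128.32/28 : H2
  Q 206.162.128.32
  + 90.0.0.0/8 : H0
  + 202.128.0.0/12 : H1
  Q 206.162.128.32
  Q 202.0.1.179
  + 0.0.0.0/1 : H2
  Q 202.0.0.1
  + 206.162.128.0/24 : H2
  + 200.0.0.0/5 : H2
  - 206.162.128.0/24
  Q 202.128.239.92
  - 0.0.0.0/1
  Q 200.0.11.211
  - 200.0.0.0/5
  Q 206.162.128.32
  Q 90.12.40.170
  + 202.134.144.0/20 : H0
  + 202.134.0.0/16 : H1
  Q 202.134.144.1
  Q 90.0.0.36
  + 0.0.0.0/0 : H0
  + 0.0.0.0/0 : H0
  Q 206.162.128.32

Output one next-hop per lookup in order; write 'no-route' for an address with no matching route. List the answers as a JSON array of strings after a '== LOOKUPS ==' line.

Trace:
  add 202.134.150.255/32 -> H0 at depth 32
  del 202.134.150.255/32 (clear depth 32)
  add 206.162.128.32/28 -> H1 at depth 28
  ? 206.162.128.32  path d0:-→d1:-→d2:-→d3:-→d4:-→d5:-→d6:-→d7:-→d8:-→d9:-→d10:-→d11:-→d12:-→d13:-→d14:-→d15:-→d16:-→d17:-→d18:-→d19:-→d20:-→d21:-→d22:-→d23:-→d24:-→d25:-→d26:-→d27:-→d28:H1  best=H1
  add 206.162.128.32/28 -> H0 at depth 28
  del 206.162.128.32/28 (clear depth 28)
  add 202.0.0.0/8 -> H1 at depth 8
  add 206.160.0.0/14 -> H2 at depth 14
  ? 202.0.0.205  path d0:-→d1:-→d2:-→d3:-→d4:-→d5:-→d6:-→d7:-→d8:H1  best=H1
  ? 202.29.39.245  path d0:-→d1:-→d2:-→d3:-→d4:-→d5:-→d6:-→d7:-→d8:H1  best=H1
  add 0.0.0.0/0 -> H2 at depth 0
  ? 121.98.168.145  path d0:H2  best=H2
  add 206.162.128.32/28 -> H2 at depth 28
  ? 206.162.128.32  path d0:H2→d1:-→d2:-→d3:-→d4:-→d5:-→d6:-→d7:-→d8:-→d9:-→d10:-→d11:-→d12:-→d13:-→d14:H2→d15:-→d16:-→d17:-→d18:-→d19:-→d20:-→d21:-→d22:-→d23:-→d24:-→d25:-→d26:-→d27:-→d28:H2  best=H2
  add 90.0.0.0/8 -> H0 at depth 8
  add 202.128.0.0/12 -> H1 at depth 12
  ? 206.162.128.32  path d0:H2→d1:-→d2:-→d3:-→d4:-→d5:-→d6:-→d7:-→d8:-→d9:-→d10:-→d11:-→d12:-→d13:-→d14:H2→d15:-→d16:-→d17:-→d18:-→d19:-→d20:-→d21:-→d22:-→d23:-→d24:-→d25:-→d26:-→d27:-→d28:H2  best=H2
  ? 202.0.1.179  path d0:H2→d1:-→d2:-→d3:-→d4:-→d5:-→d6:-→d7:-→d8:H1  best=H1
  add 0.0.0.0/1 -> H2 at depth 1
  ? 202.0.0.1  path d0:H2→d1:-→d2:-→d3:-→d4:-→d5:-→d6:-→d7:-→d8:H1  best=H1
  add 206.162.128.0/24 -> H2 at depth 24
  add 200.0.0.0/5 -> H2 at depth 5
  del 206.162.128.0/24 (clear depth 24)
  ? 202.128.239.92  path d0:H2→d1:-→d2:-→d3:-→d4:-→d5:H2→d6:-→d7:-→d8:H1→d9:-→d10:-→d11:-→d12:H1→d13:-  best=H1
  del 0.0.0.0/1 (clear depth 1)
  ? 200.0.11.211  path d0:H2→d1:-→d2:-→d3:-→d4:-→d5:H2→d6:-  best=H2
  del 200.0.0.0/5 (clear depth 5)
  ? 206.162.128.32  path d0:H2→d1:-→d2:-→d3:-→d4:-→d5:-→d6:-→d7:-→d8:-→d9:-→d10:-→d11:-→d12:-→d13:-→d14:H2→d15:-→d16:-→d17:-→d18:-→d19:-→d20:-→d21:-→d22:-→d23:-→d24:-→d25:-→d26:-→d27:-→d28:H2  best=H2
  ? 90.12.40.170  path d0:H2→d1:-→d2:-→d3:-→d4:-→d5:-→d6:-→d7:-→d8:H0  best=H0
  add 202.134.144.0/20 -> H0 at depth 20
  add 202.134.0.0/16 -> H1 at depth 16
  ? 202.134.144.1  path d0:H2→d1:-→d2:-→d3:-→d4:-→d5:-→d6:-→d7:-→d8:H1→d9:-→d10:-→d11:-→d12:H1→d13:-→d14:-→d15:-→d16:H1→d17:-→d18:-→d19:-→d20:H0→d21:-  best=H0
  ? 90.0.0.36  path d0:H2→d1:-→d2:-→d3:-→d4:-→d5:-→d6:-→d7:-→d8:H0  best=H0
  add 0.0.0.0/0 -> H0 at depth 0
  add 0.0.0.0/0 -> H0 at depth 0
  ? 206.162.128.32  path d0:H0→d1:-→d2:-→d3:-→d4:-→d5:-→d6:-→d7:-→d8:-→d9:-→d10:-→d11:-→d12:-→d13:-→d14:H2→d15:-→d16:-→d17:-→d18:-→d19:-→d20:-→d21:-→d22:-→d23:-→d24:-→d25:-→d26:-→d27:-→d28:H2  best=H2

== LOOKUPS ==
["H1","H1","H1","H2","H2","H2","H1","H1","H1","H2","H2","H0","H0","H0","H2"]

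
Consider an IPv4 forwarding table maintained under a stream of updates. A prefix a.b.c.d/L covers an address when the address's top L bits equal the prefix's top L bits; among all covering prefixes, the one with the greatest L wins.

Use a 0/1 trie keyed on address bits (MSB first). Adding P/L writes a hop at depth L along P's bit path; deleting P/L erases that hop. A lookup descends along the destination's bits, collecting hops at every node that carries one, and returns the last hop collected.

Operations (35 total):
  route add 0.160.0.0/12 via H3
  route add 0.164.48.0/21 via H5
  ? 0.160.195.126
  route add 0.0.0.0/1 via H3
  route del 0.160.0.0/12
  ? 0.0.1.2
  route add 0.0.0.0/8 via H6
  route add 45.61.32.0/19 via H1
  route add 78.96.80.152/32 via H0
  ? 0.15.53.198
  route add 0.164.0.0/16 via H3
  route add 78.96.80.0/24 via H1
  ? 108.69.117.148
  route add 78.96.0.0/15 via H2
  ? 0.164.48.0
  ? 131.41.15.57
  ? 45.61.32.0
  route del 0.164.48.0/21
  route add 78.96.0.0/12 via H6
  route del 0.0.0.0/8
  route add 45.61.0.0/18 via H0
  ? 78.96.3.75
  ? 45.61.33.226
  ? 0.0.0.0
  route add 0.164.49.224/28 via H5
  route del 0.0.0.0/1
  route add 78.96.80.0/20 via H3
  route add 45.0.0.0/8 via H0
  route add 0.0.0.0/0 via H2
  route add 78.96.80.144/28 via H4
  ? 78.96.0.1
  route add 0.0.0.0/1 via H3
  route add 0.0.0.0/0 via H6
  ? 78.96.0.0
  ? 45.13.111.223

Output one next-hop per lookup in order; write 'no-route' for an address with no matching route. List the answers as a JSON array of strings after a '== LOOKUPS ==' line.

Trace:
  + 0.160.0.0/12 (H3) depth=12
  + 0.164.48.0/21 (H5) depth=21
  ? 0.160.195.126  path d0:-→d1:-→d2:-→d3:-→d4:-→d5:-→d6:-→d7:-→d8:-→d9:-→d10:-→d11:-→d12:H3→d13:-  best=H3
  + 0.0.0.0/1 (H3) depth=1
  del 0.160.0.0/12 (clear depth 12)
  ? 0.0.1.2  path d0:-→d1:H3→d2:-→d3:-→d4:-→d5:-→d6:-→d7:-→d8:-  best=H3
  + 0.0.0.0/8 (H6) depth=8
  + 45.61.32.0/19 (H1) depth=19
  + 78.96.80.152/32 (H0) depth=32
  ? 0.15.53.198  path d0:-→d1:H3→d2:-→d3:-→d4:-→d5:-→d6:-→d7:-→d8:H6  best=H6
  + 0.164.0.0/16 (H3) depth=16
  + 78.96.80.0/24 (H1) depth=24
  ? 108.69.117.148  path d0:-→d1:H3→d2:-  best=H3
  + 78.96.0.0/15 (H2) depth=15
  ? 0.164.48.0  path d0:-→d1:H3→d2:-→d3:-→d4:-→d5:-→d6:-→d7:-→d8:H6→d9:-→d10:-→d11:-→d12:-→d13:-→d14:-→d15:-→d16:H3→d17:-→d18:-→d19:-→d20:-→d21:H5  best=H5
  ? 131.41.15.57  path d0:-  best=no-route
  ? 45.61.32.0  path d0:-→d1:H3→d2:-→d3:-→d4:-→d5:-→d6:-→d7:-→d8:-→d9:-→d10:-→d11:-→d12:-→d13:-→d14:-→d15:-→d16:-→d17:-→d18:-→d19:H1  best=H1
  del 0.164.48.0/21 (clear depth 21)
  + 78.96.0.0/12 (H6) depth=12
  del 0.0.0.0/8 (clear depth 8)
  + 45.61.0.0/18 (H0) depth=18
  ? 78.96.3.75  path d0:-→d1:H3→d2:-→d3:-→d4:-→d5:-→d6:-→d7:-→d8:-→d9:-→d10:-→d11:-→d12:H6→d13:-→d14:-→d15:H2→d16:-→d17:-  best=H2
  ? 45.61.33.226  path d0:-→d1:H3→d2:-→d3:-→d4:-→d5:-→d6:-→d7:-→d8:-→d9:-→d10:-→d11:-→d12:-→d13:-→d14:-→d15:-→d16:-→d17:-→d18:H0→d19:H1  best=H1
  ? 0.0.0.0  path d0:-→d1:H3→d2:-→d3:-→d4:-→d5:-→d6:-→d7:-→d8:-  best=H3
  + 0.164.49.224/28 (H5) depth=28
  del 0.0.0.0/1 (clear depth 1)
  + 78.96.80.0/20 (H3) depth=20
  + 45.0.0.0/8 (H0) depth=8
  + 0.0.0.0/0 (H2) depth=0
  + 78.96.80.144/28 (H4) depth=28
  ? 78.96.0.1  path d0:H2→d1:-→d2:-→d3:-→d4:-→d5:-→d6:-→d7:-→d8:-→d9:-→d10:-→d11:-→d12:H6→d13:-→d14:-→d15:H2→d16:-→d17:-  best=H2
  + 0.0.0.0/1 (H3) depth=1
  + 0.0.0.0/0 (H6) depth=0
  ? 78.96.0.0  path d0:H6→d1:H3→d2:-→d3:-→d4:-→d5:-→d6:-→d7:-→d8:-→d9:-→d10:-→d11:-→d12:H6→d13:-→d14:-→d15:H2→d16:-→d17:-  best=H2
  ? 45.13.111.223  path d0:H6→d1:H3→d2:-→d3:-→d4:-→d5:-→d6:-→d7:-→d8:H0→d9:-→d10:-  best=H0

== LOOKUPS ==
["H3","H3","H6","H3","H5","no-route","H1","H2","H1","H3","H2","H2","H0"]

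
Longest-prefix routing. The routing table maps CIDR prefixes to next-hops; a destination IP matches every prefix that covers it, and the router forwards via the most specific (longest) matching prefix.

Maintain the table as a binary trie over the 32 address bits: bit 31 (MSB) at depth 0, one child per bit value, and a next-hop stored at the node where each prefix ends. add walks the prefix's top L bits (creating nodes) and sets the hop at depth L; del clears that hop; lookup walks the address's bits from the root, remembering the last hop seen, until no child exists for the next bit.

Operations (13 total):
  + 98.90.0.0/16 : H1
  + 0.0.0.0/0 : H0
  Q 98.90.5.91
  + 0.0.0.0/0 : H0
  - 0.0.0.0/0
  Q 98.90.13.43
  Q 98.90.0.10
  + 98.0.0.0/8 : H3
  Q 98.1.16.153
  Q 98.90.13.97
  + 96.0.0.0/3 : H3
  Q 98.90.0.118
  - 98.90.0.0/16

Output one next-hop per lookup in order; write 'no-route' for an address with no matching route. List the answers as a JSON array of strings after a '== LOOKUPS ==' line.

Trace:
  + 98.90.0.0/16 (H1) depth=16
  + 0.0.0.0/0 (H0) depth=0
  Q 98.90.5.91: descend 0110001001011010 ; hops seen [H0,H1] ; pick H1
  + 0.0.0.0/0 (H0) depth=0
  del 0.0.0.0/0 (clear depth 0)
  Q 98.90.13.43: descend 0110001001011010 ; hops seen [H1] ; pick H1
  Q 98.90.0.10: descend 0110001001011010 ; hops seen [H1] ; pick H1
  + 98.0.0.0/8 (H3) depth=8
  Q 98.1.16.153: descend 011000100 ; hops seen [H3] ; pick H3
  Q 98.90.13.97: descend 0110001001011010 ; hops seen [H3,H1] ; pick H1
  + 96.0.0.0/3 (H3) depth=3
  Q 98.90.0.118: descend 0110001001011010 ; hops seen [H3,H3,H1] ; pick H1
  del 98.90.0.0/16 (clear depth 16)

== LOOKUPS ==
["H1","H1","H1","H3","H1","H1"]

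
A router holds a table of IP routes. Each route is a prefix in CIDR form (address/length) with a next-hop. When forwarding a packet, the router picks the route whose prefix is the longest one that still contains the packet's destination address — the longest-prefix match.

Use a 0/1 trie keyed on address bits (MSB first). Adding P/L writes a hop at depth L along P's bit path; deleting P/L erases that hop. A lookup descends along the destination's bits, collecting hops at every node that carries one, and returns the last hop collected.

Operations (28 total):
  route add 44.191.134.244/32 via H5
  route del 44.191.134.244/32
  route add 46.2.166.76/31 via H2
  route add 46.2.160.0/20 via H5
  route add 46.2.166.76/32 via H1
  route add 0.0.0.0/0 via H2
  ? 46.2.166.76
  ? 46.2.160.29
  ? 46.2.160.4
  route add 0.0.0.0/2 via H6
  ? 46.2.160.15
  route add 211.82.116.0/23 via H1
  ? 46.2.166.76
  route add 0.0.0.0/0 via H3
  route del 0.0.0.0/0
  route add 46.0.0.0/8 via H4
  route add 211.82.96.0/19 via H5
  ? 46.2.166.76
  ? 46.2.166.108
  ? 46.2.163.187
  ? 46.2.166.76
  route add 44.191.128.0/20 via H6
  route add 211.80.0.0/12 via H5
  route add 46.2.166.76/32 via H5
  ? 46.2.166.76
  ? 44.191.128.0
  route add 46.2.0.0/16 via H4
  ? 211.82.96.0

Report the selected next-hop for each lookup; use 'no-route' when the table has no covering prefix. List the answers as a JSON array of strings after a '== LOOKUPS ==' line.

Process each operation:
  add 44.191.134.244/32 -> H5 at depth 32
  - 44.191.134.244/32 clear@32
  add 46.2.166.76/31 -> H2 at depth 31
  add 46.2.160.0/20 -> H5 at depth 20
  add 46.2.166.76/32 -> H1 at depth 32
  add 0.0.0.0/0 -> H2 at depth 0
  ? 46.2.166.76  path d0:H2→d1:-→d2:-→d3:-→d4:-→d5:-→d6:-→d7:-→d8:-→d9:-→d10:-→d11:-→d12:-→d13:-→d14:-→d15:-→d16:-→d17:-→d18:-→d19:-→d20:H5→d21:-→d22:-→d23:-→d24:-→d25:-→d26:-→d27:-→d28:-→d29:-→d30:-→d31:H2→d32:H1  best=H1
  ? 46.2.160.29  path d0:H2→d1:-→d2:-→d3:-→d4:-→d5:-→d6:-→d7:-→d8:-→d9:-→d10:-→d11:-→d12:-→d13:-→d14:-→d15:-→d16:-→d17:-→d18:-→d19:-→d20:H5→d21:-  best=H5
  ? 46.2.160.4  path d0:H2→d1:-→d2:-→d3:-→d4:-→d5:-→d6:-→d7:-→d8:-→d9:-→d10:-→d11:-→d12:-→d13:-→d14:-→d15:-→d16:-→d17:-→d18:-→d19:-→d20:H5→d21:-  best=H5
  add 0.0.0.0/2 -> H6 at depth 2
  ? 46.2.160.15  path d0:H2→d1:-→d2:H6→d3:-→d4:-→d5:-→d6:-→d7:-→d8:-→d9:-→d10:-→d11:-→d12:-→d13:-→d14:-→d15:-→d16:-→d17:-→d18:-→d19:-→d20:H5→d21:-  best=H5
  add 211.82.116.0/23 -> H1 at depth 23
  ? 46.2.166.76  path d0:H2→d1:-→d2:H6→d3:-→d4:-→d5:-→d6:-→d7:-→d8:-→d9:-→d10:-→d11:-→d12:-→d13:-→d14:-→d15:-→d16:-→d17:-→d18:-→d19:-→d20:H5→d21:-→d22:-→d23:-→d24:-→d25:-→d26:-→d27:-→d28:-→d29:-→d30:-→d31:H2→d32:H1  best=H1
  add 0.0.0.0/0 -> H3 at depth 0
  - 0.0.0.0/0 clear@0
  add 46.0.0.0/8 -> H4 at depth 8
  add 211.82.96.0/19 -> H5 at depth 19
  ? 46.2.166.76  path d0:-→d1:-→d2:H6→d3:-→d4:-→d5:-→d6:-→d7:-→d8:H4→d9:-→d10:-→d11:-→d12:-→d13:-→d14:-→d15:-→d16:-→d17:-→d18:-→d19:-→d20:H5→d21:-→d22:-→d23:-→d24:-→d25:-→d26:-→d27:-→d28:-→d29:-→d30:-→d31:H2→d32:H1  best=H1
  ? 46.2.166.108  path d0:-→d1:-→d2:H6→d3:-→d4:-→d5:-→d6:-→d7:-→d8:H4→d9:-→d10:-→d11:-→d12:-→d13:-→d14:-→d15:-→d16:-→d17:-→d18:-→d19:-→d20:H5→d21:-→d22:-→d23:-→d24:-→d25:-→d26:-  best=H5
  ? 46.2.163.187  path d0:-→d1:-→d2:H6→d3:-→d4:-→d5:-→d6:-→d7:-→d8:H4→d9:-→d10:-→d11:-→d12:-→d13:-→d14:-→d15:-→d16:-→d17:-→d18:-→d19:-→d20:H5→d21:-  best=H5
  ? 46.2.166.76  path d0:-→d1:-→d2:H6→d3:-→d4:-→d5:-→d6:-→d7:-→d8:H4→d9:-→d10:-→d11:-→d12:-→d13:-→d14:-→d15:-→d16:-→d17:-→d18:-→d19:-→d20:H5→d21:-→d22:-→d23:-→d24:-→d25:-→d26:-→d27:-→d28:-→d29:-→d30:-→d31:H2→d32:H1  best=H1
  add 44.191.128.0/20 -> H6 at depth 20
  add 211.80.0.0/12 -> H5 at depth 12
  add 46.2.166.76/32 -> H5 at depth 32
  ? 46.2.166.76  path d0:-→d1:-→d2:H6→d3:-→d4:-→d5:-→d6:-→d7:-→d8:H4→d9:-→d10:-→d11:-→d12:-→d13:-→d14:-→d15:-→d16:-→d17:-→d18:-→d19:-→d20:H5→d21:-→d22:-→d23:-→d24:-→d25:-→d26:-→d27:-→d28:-→d29:-→d30:-→d31:H2→d32:H5  best=H5
  ? 44.191.128.0  path d0:-→d1:-→d2:H6→d3:-→d4:-→d5:-→d6:-→d7:-→d8:-→d9:-→d10:-→d11:-→d12:-→d13:-→d14:-→d15:-→d16:-→d17:-→d18:-→d19:-→d20:H6→d21:-  best=H6
  add 46.2.0.0/16 -> H4 at depth 16
  ? 211.82.96.0  path d0:-→d1:-→d2:-→d3:-→d4:-→d5:-→d6:-→d7:-→d8:-→d9:-→d10:-→d11:-→d12:H5→d13:-→d14:-→d15:-→d16:-→d17:-→d18:-→d19:H5  best=H5

== LOOKUPS ==
["H1","H5","H5","H5","H1","H1","H5","H5","H1","H5","H6","H5"]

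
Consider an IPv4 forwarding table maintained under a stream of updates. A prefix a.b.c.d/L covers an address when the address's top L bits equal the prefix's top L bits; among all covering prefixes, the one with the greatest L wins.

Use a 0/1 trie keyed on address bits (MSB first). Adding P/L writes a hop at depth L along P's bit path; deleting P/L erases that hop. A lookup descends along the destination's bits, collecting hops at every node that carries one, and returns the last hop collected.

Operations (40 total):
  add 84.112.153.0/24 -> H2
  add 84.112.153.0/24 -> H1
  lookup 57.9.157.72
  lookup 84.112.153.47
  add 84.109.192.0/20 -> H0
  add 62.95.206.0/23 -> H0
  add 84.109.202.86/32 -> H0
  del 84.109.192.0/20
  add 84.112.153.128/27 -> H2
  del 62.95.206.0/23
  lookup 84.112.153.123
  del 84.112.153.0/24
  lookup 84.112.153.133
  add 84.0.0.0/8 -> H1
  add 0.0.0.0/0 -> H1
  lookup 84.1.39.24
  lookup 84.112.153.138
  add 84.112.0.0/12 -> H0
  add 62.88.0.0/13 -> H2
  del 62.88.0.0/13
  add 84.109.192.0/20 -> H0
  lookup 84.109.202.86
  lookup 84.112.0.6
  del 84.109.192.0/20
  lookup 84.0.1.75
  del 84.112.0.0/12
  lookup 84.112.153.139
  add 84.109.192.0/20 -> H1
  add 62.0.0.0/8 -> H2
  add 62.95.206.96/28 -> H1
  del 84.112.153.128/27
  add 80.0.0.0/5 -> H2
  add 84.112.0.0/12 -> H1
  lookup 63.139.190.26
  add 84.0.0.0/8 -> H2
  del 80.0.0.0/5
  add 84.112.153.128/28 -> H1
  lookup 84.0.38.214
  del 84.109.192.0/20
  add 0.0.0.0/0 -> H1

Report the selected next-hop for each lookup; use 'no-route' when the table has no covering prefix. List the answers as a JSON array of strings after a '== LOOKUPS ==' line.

Process each operation:
  + 84.112.153.0/24 (H2) depth=24
  + 84.112.153.0/24 (H1) depth=24
  Q 57.9.157.72: descend 0 ; hops seen [∅] ; pick no-route
  Q 84.112.153.47: descend 010101000111000010011001 ; hops seen [H1] ; pick H1
  + 84.109.192.0/20 (H0) depth=20
  + 62.95.206.0/23 (H0) depth=23
  + 84.109.202.86/32 (H0) depth=32
  - 84.109.192.0/20 clear@20
  + 84.112.153.128/27 (H2) depth=27
  - 62.95.206.0/23 clear@23
  Q 84.112.153.123: descend 010101000111000010011001 ; hops seen [H1] ; pick H1
  - 84.112.153.0/24 clear@24
  Q 84.112.153.133: descend 010101000111000010011001100 ; hops seen [H2] ; pick H2
  + 84.0.0.0/8 (H1) depth=8
  + 0.0.0.0/0 (H1) depth=0
  Q 84.1.39.24: descend 010101000 ; hops seen [H1,H1] ; pick H1
  Q 84.112.153.138: descend 010101000111000010011001100 ; hops seen [H1,H1,H2] ; pick H2
  + 84.112.0.0/12 (H0) depth=12
  + 62.88.0.0/13 (H2) depth=13
  - 62.88.0.0/13 clear@13
  + 84.109.192.0/20 (H0) depth=20
  Q 84.109.202.86: descend 01010100011011011100101001010110 ; hops seen [H1,H1,H0,H0] ; pick H0
  Q 84.112.0.6: descend 0101010001110000 ; hops seen [H1,H1,H0] ; pick H0
  - 84.109.192.0/20 clear@20
  Q 84.0.1.75: descend 010101000 ; hops seen [H1,H1] ; pick H1
  - 84.112.0.0/12 clear@12
  Q 84.112.153.139: descend 010101000111000010011001100 ; hops seen [H1,H1,H2] ; pick H2
  + 84.109.192.0/20 (H1) depth=20
  + 62.0.0.0/8 (H2) depth=8
  + 62.95.206.96/28 (H1) depth=28
  - 84.112.153.128/27 clear@27
  + 80.0.0.0/5 (H2) depth=5
  + 84.112.0.0/12 (H1) depth=12
  Q 63.139.190.26: descend 0011111 ; hops seen [H1] ; pick H1
  + 84.0.0.0/8 (H2) depth=8
  - 80.0.0.0/5 clear@5
  + 84.112.153.128/28 (H1) depth=28
  Q 84.0.38.214: descend 010101000 ; hops seen [H1,H2] ; pick H2
  - 84.109.192.0/20 clear@20
  + 0.0.0.0/0 (H1) depth=0

== LOOKUPS ==
["no-route","H1","H1","H2","H1","H2","H0","H0","H1","H2","H1","H2"]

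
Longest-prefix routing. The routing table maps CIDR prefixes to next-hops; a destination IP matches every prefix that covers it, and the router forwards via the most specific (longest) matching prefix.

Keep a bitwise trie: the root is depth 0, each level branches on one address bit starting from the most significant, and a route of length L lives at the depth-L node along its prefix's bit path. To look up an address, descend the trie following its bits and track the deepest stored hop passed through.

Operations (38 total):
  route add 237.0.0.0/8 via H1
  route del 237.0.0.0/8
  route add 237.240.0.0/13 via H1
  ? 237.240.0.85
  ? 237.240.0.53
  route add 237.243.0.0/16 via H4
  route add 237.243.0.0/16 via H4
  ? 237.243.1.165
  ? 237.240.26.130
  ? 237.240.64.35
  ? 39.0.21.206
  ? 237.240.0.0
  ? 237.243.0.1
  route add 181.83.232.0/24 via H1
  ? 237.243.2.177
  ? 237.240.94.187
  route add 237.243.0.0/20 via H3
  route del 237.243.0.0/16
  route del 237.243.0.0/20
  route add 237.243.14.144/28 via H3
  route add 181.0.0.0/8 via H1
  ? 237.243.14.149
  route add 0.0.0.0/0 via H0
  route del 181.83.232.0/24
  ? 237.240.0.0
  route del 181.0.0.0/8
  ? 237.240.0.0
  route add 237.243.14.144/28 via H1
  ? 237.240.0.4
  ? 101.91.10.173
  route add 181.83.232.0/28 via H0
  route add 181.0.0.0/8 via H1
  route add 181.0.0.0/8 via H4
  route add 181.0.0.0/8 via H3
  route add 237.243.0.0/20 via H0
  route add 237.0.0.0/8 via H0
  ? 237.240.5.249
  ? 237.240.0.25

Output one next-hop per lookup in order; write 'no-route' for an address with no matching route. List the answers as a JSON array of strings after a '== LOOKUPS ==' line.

Process each operation:
  + 237.0.0.0/8 (H1) depth=8
  del 237.0.0.0/8 (clear depth 8)
  + 237.240.0.0/13 (H1) depth=13
  lookup 237.240.0.85: bits 1110110111110 walk d0:-→d1:-→d2:-→d3:-→d4:-→d5:-→d6:-→d7:-→d8:-→d9:-→d10:-→d11:-→d12:-→d13:H1 -> H1
  lookup 237.240.0.53: bits 1110110111110 walk d0:-→d1:-→d2:-→d3:-→d4:-→d5:-→d6:-→d7:-→d8:-→d9:-→d10:-→d11:-→d12:-→d13:H1 -> H1
  + 237.243.0.0/16 (H4) depth=16
  + 237.243.0.0/16 (H4) depth=16
  lookup 237.243.1.165: bits 1110110111110011 walk d0:-→d1:-→d2:-→d3:-→d4:-→d5:-→d6:-→d7:-→d8:-→d9:-→d10:-→d11:-→d12:-→d13:H1→d14:-→d15:-→d16:H4 -> H4
  lookup 237.240.26.130: bits 11101101111100 walk d0:-→d1:-→d2:-→d3:-→d4:-→d5:-→d6:-→d7:-→d8:-→d9:-→d10:-→d11:-→d12:-→d13:H1→d14:- -> H1
  lookup 237.240.64.35: bits 11101101111100 walk d0:-→d1:-→d2:-→d3:-→d4:-→d5:-→d6:-→d7:-→d8:-→d9:-→d10:-→d11:-→d12:-→d13:H1→d14:- -> H1
  lookup 39.0.21.206: bits ε walk d0:- -> no-route
  lookup 237.240.0.0: bits 11101101111100 walk d0:-→d1:-→d2:-→d3:-→d4:-→d5:-→d6:-→d7:-→d8:-→d9:-→d10:-→d11:-→d12:-→d13:H1→d14:- -> H1
  lookup 237.243.0.1: bits 1110110111110011 walk d0:-→d1:-→d2:-→d3:-→d4:-→d5:-→d6:-→d7:-→d8:-→d9:-→d10:-→d11:-→d12:-→d13:H1→d14:-→d15:-→d16:H4 -> H4
  + 181.83.232.0/24 (H1) depth=24
  lookup 237.243.2.177: bits 1110110111110011 walk d0:-→d1:-→d2:-→d3:-→d4:-→d5:-→d6:-→d7:-→d8:-→d9:-→d10:-→d11:-→d12:-→d13:H1→d14:-→d15:-→d16:H4 -> H4
  lookup 237.240.94.187: bits 11101101111100 walk d0:-→d1:-→d2:-→d3:-→d4:-→d5:-→d6:-→d7:-→d8:-→d9:-→d10:-→d11:-→d12:-→d13:H1→d14:- -> H1
  + 237.243.0.0/20 (H3) depth=20
  del 237.243.0.0/16 (clear depth 16)
  del 237.243.0.0/20 (clear depth 20)
  + 237.243.14.144/28 (H3) depth=28
  + 181.0.0.0/8 (H1) depth=8
  lookup 237.243.14.149: bits 1110110111110011000011101001 walk d0:-→d1:-→d2:-→d3:-→d4:-→d5:-→d6:-→d7:-→d8:-→d9:-→d10:-→d11:-→d12:-→d13:H1→d14:-→d15:-→d16:-→d17:-→d18:-→d19:-→d20:-→d21:-→d22:-→d23:-→d24:-→d25:-→d26:-→d27:-→d28:H3 -> H3
  + 0.0.0.0/0 (H0) depth=0
  del 181.83.232.0/24 (clear depth 24)
  lookup 237.240.0.0: bits 11101101111100 walk d0:H0→d1:-→d2:-→d3:-→d4:-→d5:-→d6:-→d7:-→d8:-→d9:-→d10:-→d11:-→d12:-→d13:H1→d14:- -> H1
  del 181.0.0.0/8 (clear depth 8)
  lookup 237.240.0.0: bits 11101101111100 walk d0:H0→d1:-→d2:-→d3:-→d4:-→d5:-→d6:-→d7:-→d8:-→d9:-→d10:-→d11:-→d12:-→d13:H1→d14:- -> H1
  + 237.243.14.144/28 (H1) depth=28
  lookup 237.240.0.4: bits 11101101111100 walk d0:H0→d1:-→d2:-→d3:-→d4:-→d5:-→d6:-→d7:-→d8:-→d9:-→d10:-→d11:-→d12:-→d13:H1→d14:- -> H1
  lookup 101.91.10.173: bits ε walk d0:H0 -> H0
  + 181.83.232.0/28 (H0) depth=28
  + 181.0.0.0/8 (H1) depth=8
  + 181.0.0.0/8 (H4) depth=8
  + 181.0.0.0/8 (H3) depth=8
  + 237.243.0.0/20 (H0) depth=20
  + 237.0.0.0/8 (H0) depth=8
  lookup 237.240.5.249: bits 11101101111100 walk d0:H0→d1:-→d2:-→d3:-→d4:-→d5:-→d6:-→d7:-→d8:H0→d9:-→d10:-→d11:-→d12:-→d13:H1→d14:- -> H1
  lookup 237.240.0.25: bits 11101101111100 walk d0:H0→d1:-→d2:-→d3:-→d4:-→d5:-→d6:-→d7:-→d8:H0→d9:-→d10:-→d11:-→d12:-→d13:H1→d14:- -> H1

== LOOKUPS ==
["H1","H1","H4","H1","H1","no-route","H1","H4","H4","H1","H3","H1","H1","H1","H0","H1","H1"]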